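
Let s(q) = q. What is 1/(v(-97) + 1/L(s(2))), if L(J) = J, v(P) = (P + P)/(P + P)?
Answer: ⅔ ≈ 0.66667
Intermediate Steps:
v(P) = 1 (v(P) = (2*P)/((2*P)) = (2*P)*(1/(2*P)) = 1)
1/(v(-97) + 1/L(s(2))) = 1/(1 + 1/2) = 1/(1 + ½) = 1/(3/2) = ⅔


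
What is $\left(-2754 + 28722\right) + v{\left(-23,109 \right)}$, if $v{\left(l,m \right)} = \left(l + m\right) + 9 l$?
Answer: $25847$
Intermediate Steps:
$v{\left(l,m \right)} = m + 10 l$
$\left(-2754 + 28722\right) + v{\left(-23,109 \right)} = \left(-2754 + 28722\right) + \left(109 + 10 \left(-23\right)\right) = 25968 + \left(109 - 230\right) = 25968 - 121 = 25847$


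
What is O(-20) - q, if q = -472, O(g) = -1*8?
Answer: 464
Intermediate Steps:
O(g) = -8
O(-20) - q = -8 - 1*(-472) = -8 + 472 = 464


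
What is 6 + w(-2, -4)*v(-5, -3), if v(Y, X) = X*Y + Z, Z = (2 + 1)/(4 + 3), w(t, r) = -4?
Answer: -390/7 ≈ -55.714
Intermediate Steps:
Z = 3/7 ≈ 0.42857
v(Y, X) = 3/7 + X*Y (v(Y, X) = X*Y + 3/7 = 3/7 + X*Y)
6 + w(-2, -4)*v(-5, -3) = 6 - 4*(3/7 - 3*(-5)) = 6 - 4*(3/7 + 15) = 6 - 4*108/7 = 6 - 432/7 = -390/7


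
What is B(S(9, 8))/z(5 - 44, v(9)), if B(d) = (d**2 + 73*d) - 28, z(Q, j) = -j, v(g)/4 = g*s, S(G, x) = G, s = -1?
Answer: 355/18 ≈ 19.722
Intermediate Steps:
v(g) = -4*g (v(g) = 4*(g*(-1)) = 4*(-g) = -4*g)
B(d) = -28 + d**2 + 73*d
B(S(9, 8))/z(5 - 44, v(9)) = (-28 + 9**2 + 73*9)/((-(-4)*9)) = (-28 + 81 + 657)/((-1*(-36))) = 710/36 = 710*(1/36) = 355/18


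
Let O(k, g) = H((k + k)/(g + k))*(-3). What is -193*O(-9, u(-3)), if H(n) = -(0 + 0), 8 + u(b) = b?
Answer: 0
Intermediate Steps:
u(b) = -8 + b
H(n) = 0 (H(n) = -1*0 = 0)
O(k, g) = 0 (O(k, g) = 0*(-3) = 0)
-193*O(-9, u(-3)) = -193*0 = 0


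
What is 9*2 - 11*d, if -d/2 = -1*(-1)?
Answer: 40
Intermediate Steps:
d = -2 (d = -(-2)*(-1) = -2*1 = -2)
9*2 - 11*d = 9*2 - 11*(-2) = 18 + 22 = 40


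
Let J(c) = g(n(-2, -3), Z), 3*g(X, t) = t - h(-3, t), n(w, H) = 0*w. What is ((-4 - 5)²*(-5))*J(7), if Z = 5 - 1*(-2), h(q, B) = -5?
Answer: -1620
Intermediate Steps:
n(w, H) = 0
Z = 7 (Z = 5 + 2 = 7)
g(X, t) = 5/3 + t/3 (g(X, t) = (t - 1*(-5))/3 = (t + 5)/3 = (5 + t)/3 = 5/3 + t/3)
J(c) = 4 (J(c) = 5/3 + (⅓)*7 = 5/3 + 7/3 = 4)
((-4 - 5)²*(-5))*J(7) = ((-4 - 5)²*(-5))*4 = ((-9)²*(-5))*4 = (81*(-5))*4 = -405*4 = -1620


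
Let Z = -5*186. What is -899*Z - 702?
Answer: 835368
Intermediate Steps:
Z = -930
-899*Z - 702 = -899*(-930) - 702 = 836070 - 702 = 835368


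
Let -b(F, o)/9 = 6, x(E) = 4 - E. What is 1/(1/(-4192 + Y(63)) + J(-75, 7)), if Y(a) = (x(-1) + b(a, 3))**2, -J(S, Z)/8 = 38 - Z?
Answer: -1791/444169 ≈ -0.0040322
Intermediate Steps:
J(S, Z) = -304 + 8*Z (J(S, Z) = -8*(38 - Z) = -304 + 8*Z)
b(F, o) = -54 (b(F, o) = -9*6 = -54)
Y(a) = 2401 (Y(a) = ((4 - 1*(-1)) - 54)**2 = ((4 + 1) - 54)**2 = (5 - 54)**2 = (-49)**2 = 2401)
1/(1/(-4192 + Y(63)) + J(-75, 7)) = 1/(1/(-4192 + 2401) + (-304 + 8*7)) = 1/(1/(-1791) + (-304 + 56)) = 1/(-1/1791 - 248) = 1/(-444169/1791) = -1791/444169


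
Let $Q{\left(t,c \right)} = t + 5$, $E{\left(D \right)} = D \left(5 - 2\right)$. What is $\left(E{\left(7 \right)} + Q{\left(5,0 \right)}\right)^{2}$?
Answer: $961$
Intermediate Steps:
$E{\left(D \right)} = 3 D$ ($E{\left(D \right)} = D 3 = 3 D$)
$Q{\left(t,c \right)} = 5 + t$
$\left(E{\left(7 \right)} + Q{\left(5,0 \right)}\right)^{2} = \left(3 \cdot 7 + \left(5 + 5\right)\right)^{2} = \left(21 + 10\right)^{2} = 31^{2} = 961$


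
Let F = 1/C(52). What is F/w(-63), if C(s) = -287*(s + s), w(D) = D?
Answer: 1/1880424 ≈ 5.3180e-7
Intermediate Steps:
C(s) = -574*s
F = -1/29848 (F = 1/(-574*52) = 1/(-29848) = -1/29848 ≈ -3.3503e-5)
F/w(-63) = -1/29848/(-63) = -1/29848*(-1/63) = 1/1880424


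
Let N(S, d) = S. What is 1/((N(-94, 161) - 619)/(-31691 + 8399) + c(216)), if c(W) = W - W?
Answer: 23292/713 ≈ 32.668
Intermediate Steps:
c(W) = 0
1/((N(-94, 161) - 619)/(-31691 + 8399) + c(216)) = 1/((-94 - 619)/(-31691 + 8399) + 0) = 1/(-713/(-23292) + 0) = 1/(-713*(-1/23292) + 0) = 1/(713/23292 + 0) = 1/(713/23292) = 23292/713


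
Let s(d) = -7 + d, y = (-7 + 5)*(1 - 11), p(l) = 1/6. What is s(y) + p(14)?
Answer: 79/6 ≈ 13.167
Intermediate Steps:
p(l) = ⅙
y = 20 (y = -2*(-10) = 20)
s(y) + p(14) = (-7 + 20) + ⅙ = 13 + ⅙ = 79/6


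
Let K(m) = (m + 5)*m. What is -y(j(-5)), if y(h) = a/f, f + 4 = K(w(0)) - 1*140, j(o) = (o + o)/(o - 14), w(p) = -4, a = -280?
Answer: -70/37 ≈ -1.8919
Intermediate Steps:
K(m) = m*(5 + m) (K(m) = (5 + m)*m = m*(5 + m))
j(o) = 2*o/(-14 + o) (j(o) = (2*o)/(-14 + o) = 2*o/(-14 + o))
f = -148 (f = -4 + (-4*(5 - 4) - 1*140) = -4 + (-4*1 - 140) = -4 + (-4 - 140) = -4 - 144 = -148)
y(h) = 70/37 (y(h) = -280/(-148) = -280*(-1/148) = 70/37)
-y(j(-5)) = -1*70/37 = -70/37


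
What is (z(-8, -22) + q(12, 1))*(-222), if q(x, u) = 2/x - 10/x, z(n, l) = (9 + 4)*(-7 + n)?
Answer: 43438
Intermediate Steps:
z(n, l) = -91 + 13*n (z(n, l) = 13*(-7 + n) = -91 + 13*n)
q(x, u) = -8/x
(z(-8, -22) + q(12, 1))*(-222) = ((-91 + 13*(-8)) - 8/12)*(-222) = ((-91 - 104) - 8*1/12)*(-222) = (-195 - 2/3)*(-222) = -587/3*(-222) = 43438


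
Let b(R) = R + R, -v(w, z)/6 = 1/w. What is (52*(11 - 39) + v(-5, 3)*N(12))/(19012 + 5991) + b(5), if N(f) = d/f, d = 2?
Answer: 1242871/125015 ≈ 9.9418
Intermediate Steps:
v(w, z) = -6/w
b(R) = 2*R
N(f) = 2/f
(52*(11 - 39) + v(-5, 3)*N(12))/(19012 + 5991) + b(5) = (52*(11 - 39) + (-6/(-5))*(2/12))/(19012 + 5991) + 2*5 = (52*(-28) + (-6*(-⅕))*(2*(1/12)))/25003 + 10 = (-1456 + (6/5)*(⅙))*(1/25003) + 10 = (-1456 + ⅕)*(1/25003) + 10 = -7279/5*1/25003 + 10 = -7279/125015 + 10 = 1242871/125015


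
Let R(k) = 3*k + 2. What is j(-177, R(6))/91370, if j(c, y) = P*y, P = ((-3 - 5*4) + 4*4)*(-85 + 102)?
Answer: -238/9137 ≈ -0.026048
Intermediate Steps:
R(k) = 2 + 3*k
P = -119 (P = ((-3 - 20) + 16)*17 = (-23 + 16)*17 = -7*17 = -119)
j(c, y) = -119*y
j(-177, R(6))/91370 = -119*(2 + 3*6)/91370 = -119*(2 + 18)*(1/91370) = -119*20*(1/91370) = -2380*1/91370 = -238/9137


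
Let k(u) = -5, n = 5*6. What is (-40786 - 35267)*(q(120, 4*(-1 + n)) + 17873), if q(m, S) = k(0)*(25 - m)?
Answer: -1395420444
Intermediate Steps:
n = 30
q(m, S) = -125 + 5*m (q(m, S) = -5*(25 - m) = -125 + 5*m)
(-40786 - 35267)*(q(120, 4*(-1 + n)) + 17873) = (-40786 - 35267)*((-125 + 5*120) + 17873) = -76053*((-125 + 600) + 17873) = -76053*(475 + 17873) = -76053*18348 = -1395420444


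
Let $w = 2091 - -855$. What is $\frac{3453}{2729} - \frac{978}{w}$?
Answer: $\frac{1250596}{1339939} \approx 0.93332$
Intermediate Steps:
$w = 2946$ ($w = 2091 + 855 = 2946$)
$\frac{3453}{2729} - \frac{978}{w} = \frac{3453}{2729} - \frac{978}{2946} = 3453 \cdot \frac{1}{2729} - \frac{163}{491} = \frac{3453}{2729} - \frac{163}{491} = \frac{1250596}{1339939}$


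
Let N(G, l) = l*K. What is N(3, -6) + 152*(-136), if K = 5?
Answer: -20702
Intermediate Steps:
N(G, l) = 5*l (N(G, l) = l*5 = 5*l)
N(3, -6) + 152*(-136) = 5*(-6) + 152*(-136) = -30 - 20672 = -20702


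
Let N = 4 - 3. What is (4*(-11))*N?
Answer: -44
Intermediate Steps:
N = 1
(4*(-11))*N = (4*(-11))*1 = -44*1 = -44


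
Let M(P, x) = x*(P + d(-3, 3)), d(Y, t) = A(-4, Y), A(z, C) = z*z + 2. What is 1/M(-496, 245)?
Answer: -1/117110 ≈ -8.5390e-6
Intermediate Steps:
A(z, C) = 2 + z² (A(z, C) = z² + 2 = 2 + z²)
d(Y, t) = 18 (d(Y, t) = 2 + (-4)² = 2 + 16 = 18)
M(P, x) = x*(18 + P) (M(P, x) = x*(P + 18) = x*(18 + P))
1/M(-496, 245) = 1/(245*(18 - 496)) = 1/(245*(-478)) = 1/(-117110) = -1/117110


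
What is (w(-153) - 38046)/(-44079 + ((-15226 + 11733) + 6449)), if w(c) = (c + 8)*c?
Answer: 933/2419 ≈ 0.38570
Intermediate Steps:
w(c) = c*(8 + c) (w(c) = (8 + c)*c = c*(8 + c))
(w(-153) - 38046)/(-44079 + ((-15226 + 11733) + 6449)) = (-153*(8 - 153) - 38046)/(-44079 + ((-15226 + 11733) + 6449)) = (-153*(-145) - 38046)/(-44079 + (-3493 + 6449)) = (22185 - 38046)/(-44079 + 2956) = -15861/(-41123) = -15861*(-1/41123) = 933/2419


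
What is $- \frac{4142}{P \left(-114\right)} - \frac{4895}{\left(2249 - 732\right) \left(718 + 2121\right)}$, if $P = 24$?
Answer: $\frac{469084727}{310086936} \approx 1.5128$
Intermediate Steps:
$- \frac{4142}{P \left(-114\right)} - \frac{4895}{\left(2249 - 732\right) \left(718 + 2121\right)} = - \frac{4142}{24 \left(-114\right)} - \frac{4895}{\left(2249 - 732\right) \left(718 + 2121\right)} = - \frac{4142}{-2736} - \frac{4895}{1517 \cdot 2839} = \left(-4142\right) \left(- \frac{1}{2736}\right) - \frac{4895}{4306763} = \frac{109}{72} - \frac{4895}{4306763} = \frac{469084727}{310086936}$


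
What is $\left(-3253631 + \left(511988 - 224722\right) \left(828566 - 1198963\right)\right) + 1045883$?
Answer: $-106404672350$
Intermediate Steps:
$\left(-3253631 + \left(511988 - 224722\right) \left(828566 - 1198963\right)\right) + 1045883 = \left(-3253631 + 287266 \left(-370397\right)\right) + 1045883 = \left(-3253631 - 106402464602\right) + 1045883 = -106405718233 + 1045883 = -106404672350$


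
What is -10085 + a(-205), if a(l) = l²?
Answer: 31940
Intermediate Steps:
-10085 + a(-205) = -10085 + (-205)² = -10085 + 42025 = 31940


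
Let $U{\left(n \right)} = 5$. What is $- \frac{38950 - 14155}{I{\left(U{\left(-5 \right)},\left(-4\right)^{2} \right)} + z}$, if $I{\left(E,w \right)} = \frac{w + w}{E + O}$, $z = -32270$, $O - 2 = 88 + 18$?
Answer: $\frac{2801835}{3646478} \approx 0.76837$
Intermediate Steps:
$O = 108$ ($O = 2 + \left(88 + 18\right) = 2 + 106 = 108$)
$I{\left(E,w \right)} = \frac{2 w}{108 + E}$ ($I{\left(E,w \right)} = \frac{w + w}{E + 108} = \frac{2 w}{108 + E}$)
$- \frac{38950 - 14155}{I{\left(U{\left(-5 \right)},\left(-4\right)^{2} \right)} + z} = - \frac{38950 - 14155}{\frac{2 \left(-4\right)^{2}}{108 + 5} - 32270} = - \frac{24795}{2 \cdot 16 \cdot \frac{1}{113} - 32270} = - \frac{24795}{\frac{32}{113} - 32270} = - \frac{24795}{- \frac{3646478}{113}} = - \frac{24795 \left(-113\right)}{3646478} = \left(-1\right) \left(- \frac{2801835}{3646478}\right) = \frac{2801835}{3646478}$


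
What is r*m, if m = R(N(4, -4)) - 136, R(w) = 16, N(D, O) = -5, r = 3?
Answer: -360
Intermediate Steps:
m = -120 (m = 16 - 136 = -120)
r*m = 3*(-120) = -360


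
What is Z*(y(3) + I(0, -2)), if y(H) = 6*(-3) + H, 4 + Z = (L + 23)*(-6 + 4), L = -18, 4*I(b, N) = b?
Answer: 210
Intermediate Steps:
I(b, N) = b/4
Z = -14 (Z = -4 + (-18 + 23)*(-6 + 4) = -4 + 5*(-2) = -4 - 10 = -14)
y(H) = -18 + H
Z*(y(3) + I(0, -2)) = -14*((-18 + 3) + (¼)*0) = -14*(-15 + 0) = -14*(-15) = 210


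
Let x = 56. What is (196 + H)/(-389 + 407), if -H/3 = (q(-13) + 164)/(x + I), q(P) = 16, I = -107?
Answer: 1756/153 ≈ 11.477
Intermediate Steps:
H = 180/17 (H = -3*(16 + 164)/(56 - 107) = -540/(-51) = -540*(-1)/51 = -3*(-60/17) = 180/17 ≈ 10.588)
(196 + H)/(-389 + 407) = (196 + 180/17)/(-389 + 407) = (3512/17)/18 = (3512/17)*(1/18) = 1756/153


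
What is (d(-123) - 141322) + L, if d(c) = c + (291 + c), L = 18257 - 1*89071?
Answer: -212091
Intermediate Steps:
L = -70814 (L = 18257 - 89071 = -70814)
d(c) = 291 + 2*c
(d(-123) - 141322) + L = ((291 + 2*(-123)) - 141322) - 70814 = ((291 - 246) - 141322) - 70814 = (45 - 141322) - 70814 = -141277 - 70814 = -212091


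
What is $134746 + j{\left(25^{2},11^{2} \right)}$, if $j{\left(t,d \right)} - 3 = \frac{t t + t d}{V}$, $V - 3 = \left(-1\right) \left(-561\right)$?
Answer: $\frac{38232343}{282} \approx 1.3558 \cdot 10^{5}$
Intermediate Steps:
$V = 564$ ($V = 3 - -561 = 3 + 561 = 564$)
$j{\left(t,d \right)} = 3 + \frac{t^{2}}{564} + \frac{d t}{564}$ ($j{\left(t,d \right)} = 3 + \frac{t t + t d}{564} = 3 + \left(t^{2} + d t\right) \frac{1}{564} = 3 + \left(\frac{t^{2}}{564} + \frac{d t}{564}\right) = 3 + \frac{t^{2}}{564} + \frac{d t}{564}$)
$134746 + j{\left(25^{2},11^{2} \right)} = 134746 + \left(3 + \frac{\left(25^{2}\right)^{2}}{564} + \frac{11^{2} \cdot 25^{2}}{564}\right) = 134746 + \left(3 + \frac{625^{2}}{564} + \frac{1}{564} \cdot 121 \cdot 625\right) = 134746 + \left(3 + \frac{1}{564} \cdot 390625 + \frac{75625}{564}\right) = 134746 + \left(3 + \frac{390625}{564} + \frac{75625}{564}\right) = 134746 + \frac{233971}{282} = \frac{38232343}{282}$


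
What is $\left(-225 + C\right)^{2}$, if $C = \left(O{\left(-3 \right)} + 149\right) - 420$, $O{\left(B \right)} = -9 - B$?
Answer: $252004$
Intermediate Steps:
$C = -277$ ($C = \left(\left(-9 - -3\right) + 149\right) - 420 = \left(\left(-9 + 3\right) + 149\right) - 420 = \left(-6 + 149\right) - 420 = 143 - 420 = -277$)
$\left(-225 + C\right)^{2} = \left(-225 - 277\right)^{2} = \left(-502\right)^{2} = 252004$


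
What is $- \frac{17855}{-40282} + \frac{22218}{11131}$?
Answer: $\frac{1093729481}{448378942} \approx 2.4393$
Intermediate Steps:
$- \frac{17855}{-40282} + \frac{22218}{11131} = \left(-17855\right) \left(- \frac{1}{40282}\right) + 22218 \cdot \frac{1}{11131} = \frac{17855}{40282} + \frac{22218}{11131} = \frac{1093729481}{448378942}$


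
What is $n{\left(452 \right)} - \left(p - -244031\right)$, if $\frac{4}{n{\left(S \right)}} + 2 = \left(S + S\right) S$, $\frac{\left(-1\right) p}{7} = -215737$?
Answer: $- \frac{358386279568}{204303} \approx -1.7542 \cdot 10^{6}$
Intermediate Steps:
$p = 1510159$ ($p = \left(-7\right) \left(-215737\right) = 1510159$)
$n{\left(S \right)} = \frac{4}{-2 + 2 S^{2}}$ ($n{\left(S \right)} = \frac{4}{-2 + \left(S + S\right) S} = \frac{4}{-2 + 2 S S} = \frac{4}{-2 + 2 S^{2}}$)
$n{\left(452 \right)} - \left(p - -244031\right) = \frac{2}{-1 + 452^{2}} - \left(1510159 - -244031\right) = \frac{2}{-1 + 204304} - \left(1510159 + 244031\right) = \frac{2}{204303} - 1754190 = - \frac{358386279568}{204303}$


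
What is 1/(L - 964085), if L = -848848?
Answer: -1/1812933 ≈ -5.5159e-7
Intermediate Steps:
1/(L - 964085) = 1/(-848848 - 964085) = 1/(-1812933) = -1/1812933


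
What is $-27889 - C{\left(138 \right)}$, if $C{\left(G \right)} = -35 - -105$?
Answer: $-27959$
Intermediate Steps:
$C{\left(G \right)} = 70$ ($C{\left(G \right)} = -35 + 105 = 70$)
$-27889 - C{\left(138 \right)} = -27889 - 70 = -27959$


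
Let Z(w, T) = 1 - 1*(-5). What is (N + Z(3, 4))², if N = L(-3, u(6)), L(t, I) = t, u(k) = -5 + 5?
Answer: 9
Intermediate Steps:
u(k) = 0
Z(w, T) = 6 (Z(w, T) = 1 + 5 = 6)
N = -3
(N + Z(3, 4))² = (-3 + 6)² = 3² = 9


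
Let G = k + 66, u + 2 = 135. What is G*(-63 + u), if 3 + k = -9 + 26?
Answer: 5600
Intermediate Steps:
u = 133 (u = -2 + 135 = 133)
k = 14 (k = -3 + (-9 + 26) = -3 + 17 = 14)
G = 80 (G = 14 + 66 = 80)
G*(-63 + u) = 80*(-63 + 133) = 80*70 = 5600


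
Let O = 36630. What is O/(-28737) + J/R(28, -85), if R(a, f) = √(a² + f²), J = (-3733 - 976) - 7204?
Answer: -4070/3193 - 11913*√8009/8009 ≈ -134.39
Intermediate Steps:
J = -11913 (J = -4709 - 7204 = -11913)
O/(-28737) + J/R(28, -85) = 36630/(-28737) - 11913/√(28² + (-85)²) = 36630*(-1/28737) - 11913/√(784 + 7225) = -4070/3193 - 11913*√8009/8009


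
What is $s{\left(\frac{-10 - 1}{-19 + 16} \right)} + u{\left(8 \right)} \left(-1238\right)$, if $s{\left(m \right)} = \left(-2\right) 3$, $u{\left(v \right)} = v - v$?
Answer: $-6$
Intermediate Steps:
$u{\left(v \right)} = 0$
$s{\left(m \right)} = -6$
$s{\left(\frac{-10 - 1}{-19 + 16} \right)} + u{\left(8 \right)} \left(-1238\right) = -6 + 0 \left(-1238\right) = -6 + 0 = -6$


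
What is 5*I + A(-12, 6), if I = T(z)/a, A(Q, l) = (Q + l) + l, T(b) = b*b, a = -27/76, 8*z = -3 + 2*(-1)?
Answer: -2375/432 ≈ -5.4977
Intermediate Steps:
z = -5/8 (z = (-3 + 2*(-1))/8 = (-3 - 2)/8 = (⅛)*(-5) = -5/8 ≈ -0.62500)
a = -27/76 (a = -27*1/76 = -27/76 ≈ -0.35526)
T(b) = b²
A(Q, l) = Q + 2*l
I = -475/432 (I = (-5/8)²/(-27/76) = (25/64)*(-76/27) = -475/432 ≈ -1.0995)
5*I + A(-12, 6) = 5*(-475/432) + (-12 + 2*6) = -2375/432 + (-12 + 12) = -2375/432 + 0 = -2375/432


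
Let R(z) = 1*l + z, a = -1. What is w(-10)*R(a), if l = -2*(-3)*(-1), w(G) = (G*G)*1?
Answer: -700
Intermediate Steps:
w(G) = G**2 (w(G) = G**2*1 = G**2)
l = -6 (l = 6*(-1) = -6)
R(z) = -6 + z (R(z) = 1*(-6) + z = -6 + z)
w(-10)*R(a) = (-10)**2*(-6 - 1) = 100*(-7) = -700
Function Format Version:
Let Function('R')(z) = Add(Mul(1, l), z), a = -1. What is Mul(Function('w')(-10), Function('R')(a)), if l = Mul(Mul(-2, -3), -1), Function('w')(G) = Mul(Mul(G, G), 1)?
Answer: -700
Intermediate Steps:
Function('w')(G) = Pow(G, 2) (Function('w')(G) = Mul(Pow(G, 2), 1) = Pow(G, 2))
l = -6 (l = Mul(6, -1) = -6)
Function('R')(z) = Add(-6, z) (Function('R')(z) = Add(Mul(1, -6), z) = Add(-6, z))
Mul(Function('w')(-10), Function('R')(a)) = Mul(Pow(-10, 2), Add(-6, -1)) = Mul(100, -7) = -700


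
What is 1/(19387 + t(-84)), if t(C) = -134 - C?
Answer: 1/19337 ≈ 5.1714e-5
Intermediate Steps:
1/(19387 + t(-84)) = 1/(19387 + (-134 - 1*(-84))) = 1/(19387 + (-134 + 84)) = 1/(19387 - 50) = 1/19337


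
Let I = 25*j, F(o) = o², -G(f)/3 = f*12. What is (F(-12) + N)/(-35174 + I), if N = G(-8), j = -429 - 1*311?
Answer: -216/26837 ≈ -0.0080486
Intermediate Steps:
j = -740 (j = -429 - 311 = -740)
G(f) = -36*f (G(f) = -3*f*12 = -36*f)
I = -18500 (I = 25*(-740) = -18500)
N = 288 (N = -36*(-8) = 288)
(F(-12) + N)/(-35174 + I) = ((-12)² + 288)/(-35174 - 18500) = (144 + 288)/(-53674) = 432*(-1/53674) = -216/26837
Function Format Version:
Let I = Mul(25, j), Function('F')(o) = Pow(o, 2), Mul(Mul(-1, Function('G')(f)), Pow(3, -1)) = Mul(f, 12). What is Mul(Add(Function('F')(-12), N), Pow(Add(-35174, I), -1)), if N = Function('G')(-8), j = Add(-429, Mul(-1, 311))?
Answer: Rational(-216, 26837) ≈ -0.0080486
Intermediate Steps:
j = -740 (j = Add(-429, -311) = -740)
Function('G')(f) = Mul(-36, f) (Function('G')(f) = Mul(-3, Mul(f, 12)) = Mul(-3, Mul(12, f)) = Mul(-36, f))
I = -18500 (I = Mul(25, -740) = -18500)
N = 288 (N = Mul(-36, -8) = 288)
Mul(Add(Function('F')(-12), N), Pow(Add(-35174, I), -1)) = Mul(Add(Pow(-12, 2), 288), Pow(Add(-35174, -18500), -1)) = Mul(Add(144, 288), Pow(-53674, -1)) = Mul(432, Rational(-1, 53674)) = Rational(-216, 26837)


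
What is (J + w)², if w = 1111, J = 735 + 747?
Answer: 6723649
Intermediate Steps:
J = 1482
(J + w)² = (1482 + 1111)² = 2593² = 6723649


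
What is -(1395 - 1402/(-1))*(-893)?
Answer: 2497721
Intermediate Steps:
-(1395 - 1402/(-1))*(-893) = -(1395 - 1402*(-1))*(-893) = -(1395 + 1402)*(-893) = -2797*(-893) = -1*(-2497721) = 2497721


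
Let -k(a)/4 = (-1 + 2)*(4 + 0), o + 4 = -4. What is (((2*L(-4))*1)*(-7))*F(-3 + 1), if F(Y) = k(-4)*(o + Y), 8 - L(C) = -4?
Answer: -26880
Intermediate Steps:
o = -8 (o = -4 - 4 = -8)
L(C) = 12 (L(C) = 8 - 1*(-4) = 8 + 4 = 12)
k(a) = -16 (k(a) = -4*(-1 + 2)*(4 + 0) = -4*4 = -16)
F(Y) = 128 - 16*Y (F(Y) = -16*(-8 + Y) = 128 - 16*Y)
(((2*L(-4))*1)*(-7))*F(-3 + 1) = (((2*12)*1)*(-7))*(128 - 16*(-3 + 1)) = ((24*1)*(-7))*(128 - 16*(-2)) = (24*(-7))*(128 + 32) = -168*160 = -26880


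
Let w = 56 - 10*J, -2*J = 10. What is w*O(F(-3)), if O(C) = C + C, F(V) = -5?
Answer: -1060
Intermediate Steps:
J = -5 (J = -1/2*10 = -5)
O(C) = 2*C
w = 106 (w = 56 - 10*(-5) = 56 + 50 = 106)
w*O(F(-3)) = 106*(2*(-5)) = 106*(-10) = -1060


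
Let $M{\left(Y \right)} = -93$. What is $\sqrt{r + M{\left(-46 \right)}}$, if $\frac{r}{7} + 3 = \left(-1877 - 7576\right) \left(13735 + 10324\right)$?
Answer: $i \sqrt{1592008203} \approx 39900.0 i$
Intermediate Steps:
$r = -1592008110$ ($r = -21 + 7 \left(-1877 - 7576\right) \left(13735 + 10324\right) = -21 + 7 \left(\left(-9453\right) 24059\right) = -21 + 7 \left(-227429727\right) = -21 - 1592008089 = -1592008110$)
$\sqrt{r + M{\left(-46 \right)}} = \sqrt{-1592008110 - 93} = \sqrt{-1592008203} = i \sqrt{1592008203}$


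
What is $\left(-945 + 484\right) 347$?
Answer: $-159967$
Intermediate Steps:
$\left(-945 + 484\right) 347 = \left(-461\right) 347 = -159967$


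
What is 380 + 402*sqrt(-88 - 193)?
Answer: 380 + 402*I*sqrt(281) ≈ 380.0 + 6738.8*I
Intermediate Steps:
380 + 402*sqrt(-88 - 193) = 380 + 402*sqrt(-281) = 380 + 402*(I*sqrt(281)) = 380 + 402*I*sqrt(281)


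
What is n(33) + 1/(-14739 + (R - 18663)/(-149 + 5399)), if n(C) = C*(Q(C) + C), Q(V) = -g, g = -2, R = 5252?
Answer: 89389095705/77393161 ≈ 1155.0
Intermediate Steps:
Q(V) = 2 (Q(V) = -1*(-2) = 2)
n(C) = C*(2 + C)
n(33) + 1/(-14739 + (R - 18663)/(-149 + 5399)) = 33*(2 + 33) + 1/(-14739 + (5252 - 18663)/(-149 + 5399)) = 33*35 + 1/(-14739 - 13411/5250) = 1155 + 1/(-14739 - 13411*1/5250) = 1155 + 1/(-14739 - 13411/5250) = 1155 + 1/(-77393161/5250) = 1155 - 5250/77393161 = 89389095705/77393161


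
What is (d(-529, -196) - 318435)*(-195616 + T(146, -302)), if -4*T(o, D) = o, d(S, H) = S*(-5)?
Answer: 61785102975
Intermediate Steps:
d(S, H) = -5*S
T(o, D) = -o/4
(d(-529, -196) - 318435)*(-195616 + T(146, -302)) = (-5*(-529) - 318435)*(-195616 - ¼*146) = (2645 - 318435)*(-195616 - 73/2) = -315790*(-391305/2) = 61785102975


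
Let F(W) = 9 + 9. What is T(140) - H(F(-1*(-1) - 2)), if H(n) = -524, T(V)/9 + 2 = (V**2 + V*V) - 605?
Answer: 347861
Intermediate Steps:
F(W) = 18
T(V) = -5463 + 18*V**2 (T(V) = -18 + 9*((V**2 + V*V) - 605) = -18 + 9*((V**2 + V**2) - 605) = -18 + 9*(2*V**2 - 605) = -18 + 9*(-605 + 2*V**2) = -18 + (-5445 + 18*V**2) = -5463 + 18*V**2)
T(140) - H(F(-1*(-1) - 2)) = (-5463 + 18*140**2) - 1*(-524) = (-5463 + 18*19600) + 524 = (-5463 + 352800) + 524 = 347337 + 524 = 347861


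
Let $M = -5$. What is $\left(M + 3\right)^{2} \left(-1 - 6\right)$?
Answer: $-28$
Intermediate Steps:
$\left(M + 3\right)^{2} \left(-1 - 6\right) = \left(-5 + 3\right)^{2} \left(-1 - 6\right) = \left(-2\right)^{2} \left(-7\right) = 4 \left(-7\right) = -28$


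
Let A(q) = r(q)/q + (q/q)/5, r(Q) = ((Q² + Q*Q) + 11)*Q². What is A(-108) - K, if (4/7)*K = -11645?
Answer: -50004661/20 ≈ -2.5002e+6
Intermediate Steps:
r(Q) = Q²*(11 + 2*Q²) (r(Q) = ((Q² + Q²) + 11)*Q² = (2*Q² + 11)*Q² = (11 + 2*Q²)*Q² = Q²*(11 + 2*Q²))
A(q) = ⅕ + q*(11 + 2*q²) (A(q) = (q²*(11 + 2*q²))/q + (q/q)/5 = q*(11 + 2*q²) + 1*(⅕) = q*(11 + 2*q²) + ⅕ = ⅕ + q*(11 + 2*q²))
K = -81515/4 (K = (7/4)*(-11645) = -81515/4 ≈ -20379.)
A(-108) - K = (⅕ - 108*(11 + 2*(-108)²)) - 1*(-81515/4) = (⅕ - 108*(11 + 2*11664)) + 81515/4 = (⅕ - 108*(11 + 23328)) + 81515/4 = (⅕ - 108*23339) + 81515/4 = (⅕ - 2520612) + 81515/4 = -12603059/5 + 81515/4 = -50004661/20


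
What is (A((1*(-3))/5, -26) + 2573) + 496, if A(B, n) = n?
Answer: 3043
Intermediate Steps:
(A((1*(-3))/5, -26) + 2573) + 496 = (-26 + 2573) + 496 = 2547 + 496 = 3043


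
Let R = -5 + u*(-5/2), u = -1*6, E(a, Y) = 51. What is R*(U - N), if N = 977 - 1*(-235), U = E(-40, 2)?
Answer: -11610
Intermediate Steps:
U = 51
N = 1212 (N = 977 + 235 = 1212)
u = -6
R = 10 (R = -5 - (-30)/2 = -5 - 6*(-5/2) = -5 + 15 = 10)
R*(U - N) = 10*(51 - 1*1212) = 10*(51 - 1212) = 10*(-1161) = -11610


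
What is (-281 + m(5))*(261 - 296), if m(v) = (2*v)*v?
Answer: 8085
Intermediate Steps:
m(v) = 2*v²
(-281 + m(5))*(261 - 296) = (-281 + 2*5²)*(261 - 296) = (-281 + 2*25)*(-35) = (-281 + 50)*(-35) = -231*(-35) = 8085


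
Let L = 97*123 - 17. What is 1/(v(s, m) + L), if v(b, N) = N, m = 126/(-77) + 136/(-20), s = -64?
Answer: 55/654806 ≈ 8.3994e-5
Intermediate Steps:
m = -464/55 (m = 126*(-1/77) + 136*(-1/20) = -18/11 - 34/5 = -464/55 ≈ -8.4364)
L = 11914 (L = 11931 - 17 = 11914)
1/(v(s, m) + L) = 1/(-464/55 + 11914) = 1/(654806/55) = 55/654806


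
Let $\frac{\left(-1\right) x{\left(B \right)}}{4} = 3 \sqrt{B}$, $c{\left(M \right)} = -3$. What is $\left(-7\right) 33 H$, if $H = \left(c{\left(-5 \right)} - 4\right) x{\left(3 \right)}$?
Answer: $- 19404 \sqrt{3} \approx -33609.0$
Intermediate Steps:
$x{\left(B \right)} = - 12 \sqrt{B}$ ($x{\left(B \right)} = - 4 \cdot 3 \sqrt{B} = - 12 \sqrt{B}$)
$H = 84 \sqrt{3}$ ($H = \left(-3 - 4\right) \left(- 12 \sqrt{3}\right) = - 7 \left(- 12 \sqrt{3}\right) = 84 \sqrt{3} \approx 145.49$)
$\left(-7\right) 33 H = \left(-7\right) 33 \cdot 84 \sqrt{3} = - 231 \cdot 84 \sqrt{3} = - 19404 \sqrt{3}$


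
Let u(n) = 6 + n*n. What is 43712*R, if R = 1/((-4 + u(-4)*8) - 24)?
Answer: 10928/37 ≈ 295.35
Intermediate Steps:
u(n) = 6 + n²
R = 1/148 (R = 1/((-4 + (6 + (-4)²)*8) - 24) = 1/((-4 + (6 + 16)*8) - 24) = 1/((-4 + 22*8) - 24) = 1/((-4 + 176) - 24) = 1/(172 - 24) = 1/148 ≈ 0.0067568)
43712*R = 43712*(1/148) = 10928/37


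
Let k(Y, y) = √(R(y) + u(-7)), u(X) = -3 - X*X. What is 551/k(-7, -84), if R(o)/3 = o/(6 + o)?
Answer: -551*I*√8242/634 ≈ -78.9*I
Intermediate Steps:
u(X) = -3 - X²
R(o) = 3*o/(6 + o) (R(o) = 3*(o/(6 + o)) = 3*o/(6 + o))
k(Y, y) = √(-52 + 3*y/(6 + y)) (k(Y, y) = √(3*y/(6 + y) + (-3 - 1*(-7)²)) = √(3*y/(6 + y) + (-3 - 1*49)) = √(3*y/(6 + y) + (-3 - 49)) = √(3*y/(6 + y) - 52) = √(-52 + 3*y/(6 + y)))
551/k(-7, -84) = 551/(√((-312 - 49*(-84))/(6 - 84))) = 551/(√((-312 + 4116)/(-78))) = 551/(√(-1/78*3804)) = 551/(√(-634/13)) = 551/((I*√8242/13)) = 551*(-I*√8242/634) = -551*I*√8242/634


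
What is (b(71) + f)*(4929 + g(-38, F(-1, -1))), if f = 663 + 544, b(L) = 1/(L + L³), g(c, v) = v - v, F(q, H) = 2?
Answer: 2129743391475/357982 ≈ 5.9493e+6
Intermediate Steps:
g(c, v) = 0
f = 1207
(b(71) + f)*(4929 + g(-38, F(-1, -1))) = (1/(71 + 71³) + 1207)*(4929 + 0) = (1/(71 + 357911) + 1207)*4929 = (1/357982 + 1207)*4929 = (432084275/357982)*4929 = 2129743391475/357982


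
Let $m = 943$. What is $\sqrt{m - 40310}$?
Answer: $i \sqrt{39367} \approx 198.41 i$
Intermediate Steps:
$\sqrt{m - 40310} = \sqrt{943 - 40310} = \sqrt{-39367} = i \sqrt{39367}$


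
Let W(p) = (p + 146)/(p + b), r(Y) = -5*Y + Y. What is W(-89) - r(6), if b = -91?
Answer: 1421/60 ≈ 23.683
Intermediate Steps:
r(Y) = -4*Y
W(p) = (146 + p)/(-91 + p) (W(p) = (p + 146)/(p - 91) = (146 + p)/(-91 + p))
W(-89) - r(6) = (146 - 89)/(-91 - 89) - (-4)*6 = 57/(-180) - 1*(-24) = -1/180*57 + 24 = -19/60 + 24 = 1421/60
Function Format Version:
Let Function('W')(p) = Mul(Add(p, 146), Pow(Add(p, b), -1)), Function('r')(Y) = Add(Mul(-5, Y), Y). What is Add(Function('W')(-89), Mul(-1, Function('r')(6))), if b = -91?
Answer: Rational(1421, 60) ≈ 23.683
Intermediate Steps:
Function('r')(Y) = Mul(-4, Y)
Function('W')(p) = Mul(Pow(Add(-91, p), -1), Add(146, p)) (Function('W')(p) = Mul(Add(p, 146), Pow(Add(p, -91), -1)) = Mul(Add(146, p), Pow(Add(-91, p), -1)) = Mul(Pow(Add(-91, p), -1), Add(146, p)))
Add(Function('W')(-89), Mul(-1, Function('r')(6))) = Add(Mul(Pow(Add(-91, -89), -1), Add(146, -89)), Mul(-1, Mul(-4, 6))) = Add(Mul(Pow(-180, -1), 57), Mul(-1, -24)) = Add(Mul(Rational(-1, 180), 57), 24) = Add(Rational(-19, 60), 24) = Rational(1421, 60)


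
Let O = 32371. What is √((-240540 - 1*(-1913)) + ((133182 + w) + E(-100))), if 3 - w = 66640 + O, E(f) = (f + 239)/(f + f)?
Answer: I*√81781478/20 ≈ 452.17*I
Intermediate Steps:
E(f) = (239 + f)/(2*f) (E(f) = (239 + f)/((2*f)) = (239 + f)*(1/(2*f)) = (239 + f)/(2*f))
w = -99008 (w = 3 - (66640 + 32371) = 3 - 1*99011 = 3 - 99011 = -99008)
√((-240540 - 1*(-1913)) + ((133182 + w) + E(-100))) = √((-240540 - 1*(-1913)) + ((133182 - 99008) + (½)*(239 - 100)/(-100))) = √((-240540 + 1913) + (34174 + (½)*(-1/100)*139)) = √(-238627 + (34174 - 139/200)) = √(-238627 + 6834661/200) = √(-40890739/200) = I*√81781478/20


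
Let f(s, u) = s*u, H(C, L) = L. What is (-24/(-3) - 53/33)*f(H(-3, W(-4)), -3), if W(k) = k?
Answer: 844/11 ≈ 76.727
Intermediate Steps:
(-24/(-3) - 53/33)*f(H(-3, W(-4)), -3) = (-24/(-3) - 53/33)*(-4*(-3)) = (-24*(-⅓) - 53*1/33)*12 = (8 - 53/33)*12 = (211/33)*12 = 844/11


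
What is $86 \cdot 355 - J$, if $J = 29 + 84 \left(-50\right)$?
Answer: $34701$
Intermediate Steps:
$J = -4171$ ($J = 29 - 4200 = -4171$)
$86 \cdot 355 - J = 86 \cdot 355 - -4171 = 30530 + 4171 = 34701$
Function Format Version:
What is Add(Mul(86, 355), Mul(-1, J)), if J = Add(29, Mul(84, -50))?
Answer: 34701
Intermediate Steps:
J = -4171 (J = Add(29, -4200) = -4171)
Add(Mul(86, 355), Mul(-1, J)) = Add(Mul(86, 355), Mul(-1, -4171)) = Add(30530, 4171) = 34701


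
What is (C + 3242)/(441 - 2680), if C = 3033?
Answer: -6275/2239 ≈ -2.8026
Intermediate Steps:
(C + 3242)/(441 - 2680) = (3033 + 3242)/(441 - 2680) = 6275/(-2239) = 6275*(-1/2239) = -6275/2239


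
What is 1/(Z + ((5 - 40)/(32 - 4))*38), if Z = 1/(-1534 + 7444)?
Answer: -2955/140362 ≈ -0.021053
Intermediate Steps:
Z = 1/5910 ≈ 0.00016920
1/(Z + ((5 - 40)/(32 - 4))*38) = 1/(1/5910 + ((5 - 40)/(32 - 4))*38) = 1/(1/5910 - 35/28*38) = 1/(1/5910 - 35*1/28*38) = 1/(1/5910 - 5/4*38) = 1/(1/5910 - 95/2) = 1/(-140362/2955) = -2955/140362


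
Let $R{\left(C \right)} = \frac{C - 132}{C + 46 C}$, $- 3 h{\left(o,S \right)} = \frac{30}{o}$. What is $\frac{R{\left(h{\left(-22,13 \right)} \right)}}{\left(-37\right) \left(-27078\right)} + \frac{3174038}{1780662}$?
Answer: $\frac{1122076754901}{629496662470} \approx 1.7825$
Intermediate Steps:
$h{\left(o,S \right)} = - \frac{10}{o}$ ($h{\left(o,S \right)} = - \frac{30 \frac{1}{o}}{3} = - \frac{10}{o}$)
$R{\left(C \right)} = \frac{-132 + C}{47 C}$
$\frac{R{\left(h{\left(-22,13 \right)} \right)}}{\left(-37\right) \left(-27078\right)} + \frac{3174038}{1780662} = \frac{\frac{1}{47} \frac{1}{\left(-10\right) \frac{1}{-22}} \left(-132 - \frac{10}{-22}\right)}{\left(-37\right) \left(-27078\right)} + \frac{3174038}{1780662} = \frac{\frac{1}{47} \frac{1}{\left(-10\right) \left(- \frac{1}{22}\right)} \left(-132 - - \frac{5}{11}\right)}{1001886} + 3174038 \cdot \frac{1}{1780662} = \frac{-132 + \frac{5}{11}}{47 \cdot \frac{5}{11}} \cdot \frac{1}{1001886} + \frac{1587019}{890331} = \frac{1}{47} \cdot \frac{11}{5} \left(- \frac{1447}{11}\right) \frac{1}{1001886} + \frac{1587019}{890331} = \left(- \frac{1447}{235}\right) \frac{1}{1001886} + \frac{1587019}{890331} = - \frac{1447}{235443210} + \frac{1587019}{890331} = \frac{1122076754901}{629496662470}$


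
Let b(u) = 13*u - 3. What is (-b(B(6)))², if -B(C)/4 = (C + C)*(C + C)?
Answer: 56115081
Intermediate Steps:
B(C) = -16*C² (B(C) = -4*(C + C)*(C + C) = -4*2*C*2*C = -16*C²)
b(u) = -3 + 13*u
(-b(B(6)))² = (-(-3 + 13*(-16*6²)))² = (-(-3 + 13*(-16*36)))² = (-(-3 + 13*(-576)))² = (-(-3 - 7488))² = (-1*(-7491))² = 7491² = 56115081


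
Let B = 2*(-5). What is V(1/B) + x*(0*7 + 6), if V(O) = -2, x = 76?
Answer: 454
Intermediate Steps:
B = -10
V(1/B) + x*(0*7 + 6) = -2 + 76*(0*7 + 6) = -2 + 76*(0 + 6) = -2 + 76*6 = -2 + 456 = 454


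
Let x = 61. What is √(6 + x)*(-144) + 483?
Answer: 483 - 144*√67 ≈ -695.69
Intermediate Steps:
√(6 + x)*(-144) + 483 = √(6 + 61)*(-144) + 483 = √67*(-144) + 483 = -144*√67 + 483 = 483 - 144*√67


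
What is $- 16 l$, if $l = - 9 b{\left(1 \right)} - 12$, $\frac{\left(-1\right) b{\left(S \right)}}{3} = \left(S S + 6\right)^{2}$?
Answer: $-20976$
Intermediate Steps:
$b{\left(S \right)} = - 3 \left(6 + S^{2}\right)^{2}$ ($b{\left(S \right)} = - 3 \left(S S + 6\right)^{2} = - 3 \left(S^{2} + 6\right)^{2} = - 3 \left(6 + S^{2}\right)^{2}$)
$l = 1311$ ($l = - 9 \left(- 3 \left(6 + 1^{2}\right)^{2}\right) - 12 = - 9 \left(- 3 \left(6 + 1\right)^{2}\right) - 12 = - 9 \left(- 3 \cdot 7^{2}\right) - 12 = - 9 \left(\left(-3\right) 49\right) - 12 = \left(-9\right) \left(-147\right) - 12 = 1323 - 12 = 1311$)
$- 16 l = \left(-16\right) 1311 = -20976$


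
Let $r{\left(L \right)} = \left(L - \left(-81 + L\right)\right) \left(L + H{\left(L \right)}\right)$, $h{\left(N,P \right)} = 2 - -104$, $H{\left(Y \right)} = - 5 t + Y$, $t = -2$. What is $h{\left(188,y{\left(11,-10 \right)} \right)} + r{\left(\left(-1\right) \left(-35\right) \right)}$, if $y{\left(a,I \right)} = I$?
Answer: $6586$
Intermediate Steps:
$H{\left(Y \right)} = 10 + Y$ ($H{\left(Y \right)} = \left(-5\right) \left(-2\right) + Y = 10 + Y$)
$h{\left(N,P \right)} = 106$ ($h{\left(N,P \right)} = 2 + 104 = 106$)
$r{\left(L \right)} = 810 + 162 L$ ($r{\left(L \right)} = \left(L - \left(-81 + L\right)\right) \left(L + \left(10 + L\right)\right) = 81 \left(10 + 2 L\right) = 810 + 162 L$)
$h{\left(188,y{\left(11,-10 \right)} \right)} + r{\left(\left(-1\right) \left(-35\right) \right)} = 106 + \left(810 + 162 \left(\left(-1\right) \left(-35\right)\right)\right) = 106 + \left(810 + 162 \cdot 35\right) = 106 + \left(810 + 5670\right) = 106 + 6480 = 6586$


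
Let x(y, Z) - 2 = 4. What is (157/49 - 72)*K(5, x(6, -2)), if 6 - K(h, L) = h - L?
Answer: -3371/7 ≈ -481.57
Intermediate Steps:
x(y, Z) = 6 (x(y, Z) = 2 + 4 = 6)
K(h, L) = 6 + L - h (K(h, L) = 6 - (h - L) = 6 + (L - h) = 6 + L - h)
(157/49 - 72)*K(5, x(6, -2)) = (157/49 - 72)*(6 + 6 - 1*5) = (157*(1/49) - 72)*(6 + 6 - 5) = (157/49 - 72)*7 = -3371/49*7 = -3371/7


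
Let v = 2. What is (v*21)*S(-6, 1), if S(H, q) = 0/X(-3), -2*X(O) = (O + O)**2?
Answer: 0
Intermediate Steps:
X(O) = -2*O**2 (X(O) = -(O + O)**2/2 = -4*O**2/2 = -2*O**2)
S(H, q) = 0 (S(H, q) = 0/((-2*(-3)**2)) = 0/((-2*9)) = 0/(-18) = 0*(-1/18) = 0)
(v*21)*S(-6, 1) = (2*21)*0 = 42*0 = 0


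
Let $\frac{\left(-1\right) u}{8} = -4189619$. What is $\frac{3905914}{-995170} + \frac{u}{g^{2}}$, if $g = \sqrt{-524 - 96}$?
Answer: $- \frac{26901199023}{497585} \approx -54064.0$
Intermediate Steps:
$g = 2 i \sqrt{155}$ ($g = \sqrt{-620} = 2 i \sqrt{155} \approx 24.9 i$)
$u = 33516952$ ($u = \left(-8\right) \left(-4189619\right) = 33516952$)
$\frac{3905914}{-995170} + \frac{u}{g^{2}} = \frac{3905914}{-995170} + \frac{33516952}{\left(2 i \sqrt{155}\right)^{2}} = 3905914 \left(- \frac{1}{995170}\right) + \frac{33516952}{-620} = - \frac{1952957}{497585} + 33516952 \left(- \frac{1}{620}\right) = - \frac{1952957}{497585} - \frac{270298}{5} = - \frac{26901199023}{497585}$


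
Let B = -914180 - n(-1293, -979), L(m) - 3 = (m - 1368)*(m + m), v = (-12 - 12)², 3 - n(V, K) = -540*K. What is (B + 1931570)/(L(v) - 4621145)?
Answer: -1546047/5533526 ≈ -0.27940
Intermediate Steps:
n(V, K) = 3 + 540*K (n(V, K) = 3 - (-540)*K = 3 + 540*K)
v = 576 (v = (-24)² = 576)
L(m) = 3 + 2*m*(-1368 + m) (L(m) = 3 + (m - 1368)*(m + m) = 3 + (-1368 + m)*(2*m) = 3 + 2*m*(-1368 + m))
B = -385523 (B = -914180 - (3 + 540*(-979)) = -914180 - (3 - 528660) = -914180 - 1*(-528657) = -914180 + 528657 = -385523)
(B + 1931570)/(L(v) - 4621145) = (-385523 + 1931570)/((3 - 2736*576 + 2*576²) - 4621145) = 1546047/((3 - 1575936 + 2*331776) - 4621145) = 1546047/((3 - 1575936 + 663552) - 4621145) = 1546047/(-912381 - 4621145) = 1546047/(-5533526) = 1546047*(-1/5533526) = -1546047/5533526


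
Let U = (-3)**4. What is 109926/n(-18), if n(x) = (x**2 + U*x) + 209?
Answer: -109926/925 ≈ -118.84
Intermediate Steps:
U = 81
n(x) = 209 + x**2 + 81*x (n(x) = (x**2 + 81*x) + 209 = 209 + x**2 + 81*x)
109926/n(-18) = 109926/(209 + (-18)**2 + 81*(-18)) = 109926/(209 + 324 - 1458) = 109926/(-925) = 109926*(-1/925) = -109926/925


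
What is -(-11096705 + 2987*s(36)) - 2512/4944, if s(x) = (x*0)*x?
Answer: 3428881688/309 ≈ 1.1097e+7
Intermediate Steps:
s(x) = 0 (s(x) = 0*x = 0)
-(-11096705 + 2987*s(36)) - 2512/4944 = -2987/(1/(-3715 + 0)) - 2512/4944 = -2987/(1/(-3715)) - 2512*1/4944 = -2987/(-1/3715) - 157/309 = -2987*(-3715) - 157/309 = 11096705 - 157/309 = 3428881688/309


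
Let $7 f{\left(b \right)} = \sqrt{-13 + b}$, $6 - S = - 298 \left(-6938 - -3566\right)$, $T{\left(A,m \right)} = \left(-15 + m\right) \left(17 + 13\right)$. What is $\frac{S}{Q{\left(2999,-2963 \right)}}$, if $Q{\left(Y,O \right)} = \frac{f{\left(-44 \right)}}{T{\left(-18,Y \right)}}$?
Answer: $\frac{209893068000 i \sqrt{57}}{19} \approx 8.3403 \cdot 10^{10} i$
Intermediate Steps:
$T{\left(A,m \right)} = -450 + 30 m$ ($T{\left(A,m \right)} = \left(-15 + m\right) 30 = -450 + 30 m$)
$S = -1004850$ ($S = 6 - - 298 \left(-6938 - -3566\right) = 6 - - 298 \left(-6938 + 3566\right) = 6 - \left(-298\right) \left(-3372\right) = 6 - 1004856 = -1004850$)
$f{\left(b \right)} = \frac{\sqrt{-13 + b}}{7}$
$Q{\left(Y,O \right)} = \frac{i \sqrt{57}}{7 \left(-450 + 30 Y\right)}$ ($Q{\left(Y,O \right)} = \frac{\frac{1}{7} \sqrt{-13 - 44}}{-450 + 30 Y} = \frac{\frac{1}{7} \sqrt{-57}}{-450 + 30 Y} = \frac{\frac{1}{7} i \sqrt{57}}{-450 + 30 Y} = \frac{i \sqrt{57}}{7 \left(-450 + 30 Y\right)}$)
$\frac{S}{Q{\left(2999,-2963 \right)}} = - \frac{1004850}{\frac{1}{210} i \sqrt{57} \frac{1}{-15 + 2999}} = - \frac{1004850}{\frac{1}{210} i \sqrt{57} \cdot \frac{1}{2984}} = - \frac{1004850}{\frac{1}{626640} i \sqrt{57}} = - 1004850 \left(- \frac{208880 i \sqrt{57}}{19}\right) = \frac{209893068000 i \sqrt{57}}{19}$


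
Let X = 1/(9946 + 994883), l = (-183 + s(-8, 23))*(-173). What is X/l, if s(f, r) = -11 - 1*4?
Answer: 1/34419412566 ≈ 2.9053e-11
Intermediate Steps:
s(f, r) = -15 (s(f, r) = -11 - 4 = -15)
l = 34254 (l = (-183 - 15)*(-173) = -198*(-173) = 34254)
X = 1/1004829 ≈ 9.9519e-7
X/l = (1/1004829)/34254 = (1/1004829)*(1/34254) = 1/34419412566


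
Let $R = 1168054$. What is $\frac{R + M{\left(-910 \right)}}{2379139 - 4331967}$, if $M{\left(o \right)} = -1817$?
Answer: $- \frac{1166237}{1952828} \approx -0.5972$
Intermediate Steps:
$\frac{R + M{\left(-910 \right)}}{2379139 - 4331967} = \frac{1168054 - 1817}{2379139 - 4331967} = \frac{1166237}{-1952828} = 1166237 \left(- \frac{1}{1952828}\right) = - \frac{1166237}{1952828}$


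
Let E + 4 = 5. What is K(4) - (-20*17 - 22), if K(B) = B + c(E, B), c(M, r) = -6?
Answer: 360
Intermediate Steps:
E = 1 (E = -4 + 5 = 1)
K(B) = -6 + B (K(B) = B - 6 = -6 + B)
K(4) - (-20*17 - 22) = (-6 + 4) - (-20*17 - 22) = -2 - (-340 - 22) = -2 - 1*(-362) = -2 + 362 = 360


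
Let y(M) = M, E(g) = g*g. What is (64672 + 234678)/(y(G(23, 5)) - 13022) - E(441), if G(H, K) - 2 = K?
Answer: -506293913/2603 ≈ -1.9450e+5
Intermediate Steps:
G(H, K) = 2 + K
E(g) = g²
(64672 + 234678)/(y(G(23, 5)) - 13022) - E(441) = (64672 + 234678)/((2 + 5) - 13022) - 1*441² = 299350/(7 - 13022) - 1*194481 = 299350/(-13015) - 194481 = 299350*(-1/13015) - 194481 = -59870/2603 - 194481 = -506293913/2603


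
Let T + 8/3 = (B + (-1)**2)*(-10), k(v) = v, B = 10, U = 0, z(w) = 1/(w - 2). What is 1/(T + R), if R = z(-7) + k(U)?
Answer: -9/1015 ≈ -0.0088670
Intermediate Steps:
z(w) = 1/(-2 + w)
R = -1/9 (R = 1/(-2 - 7) + 0 = 1/(-9) + 0 = -1/9 + 0 = -1/9 ≈ -0.11111)
T = -338/3 (T = -8/3 + (10 + (-1)**2)*(-10) = -8/3 + (10 + 1)*(-10) = -8/3 + 11*(-10) = -8/3 - 110 = -338/3 ≈ -112.67)
1/(T + R) = 1/(-338/3 - 1/9) = 1/(-1015/9) = -9/1015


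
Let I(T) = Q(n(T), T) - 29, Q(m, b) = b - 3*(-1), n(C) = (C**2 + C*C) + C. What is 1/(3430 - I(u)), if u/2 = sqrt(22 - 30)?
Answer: 108/373249 + I*sqrt(2)/2985992 ≈ 0.00028935 + 4.7362e-7*I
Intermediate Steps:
n(C) = C + 2*C**2 (n(C) = (C**2 + C**2) + C = 2*C**2 + C = C + 2*C**2)
Q(m, b) = 3 + b (Q(m, b) = b + 3 = 3 + b)
u = 4*I*sqrt(2) (u = 2*sqrt(22 - 30) = 2*sqrt(-8) = 2*(2*I*sqrt(2)) = 4*I*sqrt(2) ≈ 5.6569*I)
I(T) = -26 + T (I(T) = (3 + T) - 29 = -26 + T)
1/(3430 - I(u)) = 1/(3430 - (-26 + 4*I*sqrt(2))) = 1/(3430 + (26 - 4*I*sqrt(2))) = 1/(3456 - 4*I*sqrt(2))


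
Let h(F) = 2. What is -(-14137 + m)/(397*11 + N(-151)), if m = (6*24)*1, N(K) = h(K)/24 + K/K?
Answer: 167916/52417 ≈ 3.2035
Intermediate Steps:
N(K) = 13/12 (N(K) = 2/24 + K/K = 2*(1/24) + 1 = 1/12 + 1 = 13/12)
m = 144 (m = 144*1 = 144)
-(-14137 + m)/(397*11 + N(-151)) = -(-14137 + 144)/(397*11 + 13/12) = -(-13993)/(4367 + 13/12) = -(-13993)/52417/12 = -(-13993)*12/52417 = -1*(-167916/52417) = 167916/52417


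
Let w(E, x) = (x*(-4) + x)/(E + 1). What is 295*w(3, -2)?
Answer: 885/2 ≈ 442.50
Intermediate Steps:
w(E, x) = -3*x/(1 + E) (w(E, x) = (-4*x + x)/(1 + E) = (-3*x)/(1 + E) = -3*x/(1 + E))
295*w(3, -2) = 295*(-3*(-2)/(1 + 3)) = 295*(-3*(-2)/4) = 295*(-3*(-2)*¼) = 295*(3/2) = 885/2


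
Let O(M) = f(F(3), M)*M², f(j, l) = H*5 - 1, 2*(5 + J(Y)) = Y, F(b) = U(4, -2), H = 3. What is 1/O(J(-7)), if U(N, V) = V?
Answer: 2/2023 ≈ 0.00098863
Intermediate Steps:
F(b) = -2
J(Y) = -5 + Y/2
f(j, l) = 14 (f(j, l) = 3*5 - 1 = 15 - 1 = 14)
O(M) = 14*M²
1/O(J(-7)) = 1/(14*(-5 + (½)*(-7))²) = 1/(14*(-5 - 7/2)²) = 1/(14*(-17/2)²) = 1/(14*(289/4)) = 1/(2023/2) = 2/2023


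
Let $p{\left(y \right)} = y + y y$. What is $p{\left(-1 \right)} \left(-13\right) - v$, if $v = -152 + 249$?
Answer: $-97$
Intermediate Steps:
$p{\left(y \right)} = y + y^{2}$
$v = 97$
$p{\left(-1 \right)} \left(-13\right) - v = - (1 - 1) \left(-13\right) - 97 = \left(-1\right) 0 \left(-13\right) - 97 = 0 \left(-13\right) - 97 = 0 - 97 = -97$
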